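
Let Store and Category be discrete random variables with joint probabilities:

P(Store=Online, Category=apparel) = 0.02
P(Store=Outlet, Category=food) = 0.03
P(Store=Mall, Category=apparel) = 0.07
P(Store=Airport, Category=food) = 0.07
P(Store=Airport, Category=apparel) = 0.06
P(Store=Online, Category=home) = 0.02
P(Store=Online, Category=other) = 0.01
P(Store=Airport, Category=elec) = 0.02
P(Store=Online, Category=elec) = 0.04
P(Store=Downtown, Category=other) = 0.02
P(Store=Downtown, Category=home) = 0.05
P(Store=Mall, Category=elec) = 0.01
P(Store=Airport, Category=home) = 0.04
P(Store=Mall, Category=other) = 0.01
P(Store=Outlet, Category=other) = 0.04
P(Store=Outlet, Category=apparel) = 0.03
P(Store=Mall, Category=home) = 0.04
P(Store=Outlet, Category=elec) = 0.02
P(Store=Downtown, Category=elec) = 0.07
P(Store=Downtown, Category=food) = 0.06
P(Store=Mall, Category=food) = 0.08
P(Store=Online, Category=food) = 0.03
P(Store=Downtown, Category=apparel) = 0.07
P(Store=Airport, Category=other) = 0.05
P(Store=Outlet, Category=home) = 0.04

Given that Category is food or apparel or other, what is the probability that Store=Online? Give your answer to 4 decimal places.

0.0923

P(Category=food) = 0.06 + 0.08 + 0.07 + 0.03 + 0.03 = 0.27.
P(Category=apparel) = 0.07 + 0.07 + 0.06 + 0.03 + 0.02 = 0.25.
P(Category=other) = 0.02 + 0.01 + 0.05 + 0.04 + 0.01 = 0.13.
P(Category ∈ {food, apparel, other}) = 0.27 + 0.25 + 0.13 = 0.65; P(Store=Online, Category ∈ {food, apparel, other}) = 0.03 + 0.02 + 0.01 = 0.06.
P(Store=Online | Category ∈ {food, apparel, other}) = 0.06/0.65 = 0.0923.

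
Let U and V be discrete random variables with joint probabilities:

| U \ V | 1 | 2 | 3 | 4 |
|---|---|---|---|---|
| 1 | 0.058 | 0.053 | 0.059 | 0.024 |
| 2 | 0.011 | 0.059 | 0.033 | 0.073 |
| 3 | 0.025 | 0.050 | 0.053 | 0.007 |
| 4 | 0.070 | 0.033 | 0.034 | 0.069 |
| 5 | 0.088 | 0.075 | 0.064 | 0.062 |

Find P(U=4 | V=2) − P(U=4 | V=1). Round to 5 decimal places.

P(V=2) = 0.053 + 0.059 + 0.050 + 0.033 + 0.075 = 0.270; P(U=4 | V=2) = 0.033/0.270 = 0.122222.
P(V=1) = 0.058 + 0.011 + 0.025 + 0.070 + 0.088 = 0.252; P(U=4 | V=1) = 0.070/0.252 = 0.277778.
Difference = -0.15556.

-0.15556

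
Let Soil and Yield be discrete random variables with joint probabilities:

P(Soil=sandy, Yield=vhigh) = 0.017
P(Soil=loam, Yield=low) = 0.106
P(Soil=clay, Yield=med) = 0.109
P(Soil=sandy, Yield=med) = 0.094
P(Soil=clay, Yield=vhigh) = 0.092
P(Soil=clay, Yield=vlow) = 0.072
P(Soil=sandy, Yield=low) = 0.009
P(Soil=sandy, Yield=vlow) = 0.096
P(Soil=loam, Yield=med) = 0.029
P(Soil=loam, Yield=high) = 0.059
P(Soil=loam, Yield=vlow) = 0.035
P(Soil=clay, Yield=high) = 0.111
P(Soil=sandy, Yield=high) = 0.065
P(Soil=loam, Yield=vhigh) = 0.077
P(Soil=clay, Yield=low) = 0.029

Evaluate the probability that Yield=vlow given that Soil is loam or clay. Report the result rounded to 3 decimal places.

0.149

P(Soil=loam) = 0.035 + 0.106 + 0.029 + 0.059 + 0.077 = 0.306.
P(Soil=clay) = 0.072 + 0.029 + 0.109 + 0.111 + 0.092 = 0.413.
P(Soil ∈ {loam, clay}) = 0.306 + 0.413 = 0.719; P(Yield=vlow, Soil ∈ {loam, clay}) = 0.035 + 0.072 = 0.107.
P(Yield=vlow | Soil ∈ {loam, clay}) = 0.107/0.719 = 0.149.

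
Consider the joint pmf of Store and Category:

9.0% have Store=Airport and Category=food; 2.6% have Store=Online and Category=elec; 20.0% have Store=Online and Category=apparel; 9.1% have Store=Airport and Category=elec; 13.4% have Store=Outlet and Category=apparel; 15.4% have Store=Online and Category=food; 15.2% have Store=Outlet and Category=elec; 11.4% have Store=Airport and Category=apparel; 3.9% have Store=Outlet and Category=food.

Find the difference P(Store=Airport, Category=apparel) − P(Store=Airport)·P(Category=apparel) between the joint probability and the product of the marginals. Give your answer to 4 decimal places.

-0.0182

P(Store=Airport) = 0.090 + 0.114 + 0.091 = 0.295.
P(Category=apparel) = 0.114 + 0.134 + 0.200 = 0.448.
P(Store=Airport, Category=apparel) − P(Store=Airport)P(Category=apparel) = 0.114 − 0.295×0.448 = -0.0182.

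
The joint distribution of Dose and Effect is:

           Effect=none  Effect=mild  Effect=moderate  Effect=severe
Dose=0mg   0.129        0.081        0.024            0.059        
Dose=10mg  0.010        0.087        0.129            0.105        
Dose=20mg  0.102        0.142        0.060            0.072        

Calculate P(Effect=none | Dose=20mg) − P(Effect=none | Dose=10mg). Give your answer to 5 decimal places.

P(Dose=20mg) = 0.102 + 0.142 + 0.060 + 0.072 = 0.376; P(Effect=none | Dose=20mg) = 0.102/0.376 = 0.271277.
P(Dose=10mg) = 0.010 + 0.087 + 0.129 + 0.105 = 0.331; P(Effect=none | Dose=10mg) = 0.010/0.331 = 0.030211.
Difference = 0.24107.

0.24107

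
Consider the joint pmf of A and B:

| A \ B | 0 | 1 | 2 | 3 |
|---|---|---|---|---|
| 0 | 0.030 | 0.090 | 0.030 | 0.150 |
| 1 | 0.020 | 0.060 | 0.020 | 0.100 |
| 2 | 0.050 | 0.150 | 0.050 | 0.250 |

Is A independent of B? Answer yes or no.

Every cell satisfies P(A,B) = P(A)·P(B). For instance P(A=2) = 0.500, P(B=2) = 0.100, and 0.500×0.100 = 0.050 matches the joint entry. So A and B are independent.

yes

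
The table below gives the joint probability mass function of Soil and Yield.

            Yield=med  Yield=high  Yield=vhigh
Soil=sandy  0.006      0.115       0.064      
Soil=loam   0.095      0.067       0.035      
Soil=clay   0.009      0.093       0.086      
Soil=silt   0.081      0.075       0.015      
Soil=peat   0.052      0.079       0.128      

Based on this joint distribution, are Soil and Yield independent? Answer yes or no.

P(Soil=loam) = 0.197 and P(Yield=med) = 0.243, so their product is 0.04787, but P(Soil=loam, Yield=med) = 0.095. Since these differ, Soil and Yield are not independent.

no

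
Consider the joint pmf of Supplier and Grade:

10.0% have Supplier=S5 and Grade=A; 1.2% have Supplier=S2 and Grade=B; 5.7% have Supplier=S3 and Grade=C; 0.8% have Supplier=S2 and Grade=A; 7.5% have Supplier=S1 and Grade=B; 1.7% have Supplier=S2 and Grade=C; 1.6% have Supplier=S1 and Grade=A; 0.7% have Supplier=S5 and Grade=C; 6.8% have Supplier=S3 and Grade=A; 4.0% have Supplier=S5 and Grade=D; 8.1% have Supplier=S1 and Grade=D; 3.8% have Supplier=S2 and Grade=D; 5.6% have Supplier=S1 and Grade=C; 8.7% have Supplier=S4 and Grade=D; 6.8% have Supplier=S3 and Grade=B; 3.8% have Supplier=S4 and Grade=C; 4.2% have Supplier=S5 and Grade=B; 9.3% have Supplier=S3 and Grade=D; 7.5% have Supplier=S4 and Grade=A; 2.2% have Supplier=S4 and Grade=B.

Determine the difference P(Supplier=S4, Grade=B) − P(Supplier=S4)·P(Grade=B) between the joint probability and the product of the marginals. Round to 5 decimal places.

P(Supplier=S4) = 0.075 + 0.022 + 0.038 + 0.087 = 0.222.
P(Grade=B) = 0.075 + 0.012 + 0.068 + 0.022 + 0.042 = 0.219.
P(Supplier=S4, Grade=B) − P(Supplier=S4)P(Grade=B) = 0.022 − 0.222×0.219 = -0.02662.

-0.02662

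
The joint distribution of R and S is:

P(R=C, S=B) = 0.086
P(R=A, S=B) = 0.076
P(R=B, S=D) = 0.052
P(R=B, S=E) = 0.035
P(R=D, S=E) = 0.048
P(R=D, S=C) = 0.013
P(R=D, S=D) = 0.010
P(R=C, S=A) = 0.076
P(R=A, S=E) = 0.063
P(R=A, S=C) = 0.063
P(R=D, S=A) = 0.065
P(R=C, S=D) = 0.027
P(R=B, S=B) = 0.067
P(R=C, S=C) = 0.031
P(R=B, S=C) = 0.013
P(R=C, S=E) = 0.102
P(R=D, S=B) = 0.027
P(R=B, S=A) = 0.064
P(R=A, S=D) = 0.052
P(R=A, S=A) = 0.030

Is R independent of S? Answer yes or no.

no

P(R=A) = 0.284 and P(S=A) = 0.235, so their product is 0.06674, but P(R=A, S=A) = 0.030. Since these differ, R and S are not independent.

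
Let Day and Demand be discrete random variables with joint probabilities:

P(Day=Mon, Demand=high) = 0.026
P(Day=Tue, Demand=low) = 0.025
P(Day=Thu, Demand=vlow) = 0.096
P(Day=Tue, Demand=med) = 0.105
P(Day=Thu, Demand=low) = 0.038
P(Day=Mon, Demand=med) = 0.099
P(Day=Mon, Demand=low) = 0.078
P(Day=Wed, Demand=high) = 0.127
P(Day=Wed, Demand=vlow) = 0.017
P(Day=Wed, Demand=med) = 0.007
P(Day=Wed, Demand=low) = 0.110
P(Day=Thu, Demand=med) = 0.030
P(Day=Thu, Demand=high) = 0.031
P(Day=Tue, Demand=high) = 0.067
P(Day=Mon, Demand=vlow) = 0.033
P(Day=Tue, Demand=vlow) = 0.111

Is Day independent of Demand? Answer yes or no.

no

P(Day=Wed) = 0.261 and P(Demand=high) = 0.251, so their product is 0.06551, but P(Day=Wed, Demand=high) = 0.127. Since these differ, Day and Demand are not independent.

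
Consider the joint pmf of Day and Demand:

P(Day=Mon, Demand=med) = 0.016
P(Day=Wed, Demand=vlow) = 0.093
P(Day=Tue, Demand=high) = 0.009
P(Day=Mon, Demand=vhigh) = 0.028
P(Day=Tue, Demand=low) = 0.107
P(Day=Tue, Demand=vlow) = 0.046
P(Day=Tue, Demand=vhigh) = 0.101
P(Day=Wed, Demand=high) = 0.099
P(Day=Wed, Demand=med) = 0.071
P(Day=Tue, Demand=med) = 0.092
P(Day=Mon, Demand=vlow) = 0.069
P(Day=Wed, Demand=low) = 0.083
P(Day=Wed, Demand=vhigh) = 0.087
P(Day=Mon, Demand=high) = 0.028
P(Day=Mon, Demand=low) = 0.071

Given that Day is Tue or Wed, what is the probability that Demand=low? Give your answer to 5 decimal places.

0.24112

P(Day=Tue) = 0.046 + 0.107 + 0.092 + 0.009 + 0.101 = 0.355.
P(Day=Wed) = 0.093 + 0.083 + 0.071 + 0.099 + 0.087 = 0.433.
P(Day ∈ {Tue, Wed}) = 0.355 + 0.433 = 0.788; P(Demand=low, Day ∈ {Tue, Wed}) = 0.107 + 0.083 = 0.190.
P(Demand=low | Day ∈ {Tue, Wed}) = 0.190/0.788 = 0.24112.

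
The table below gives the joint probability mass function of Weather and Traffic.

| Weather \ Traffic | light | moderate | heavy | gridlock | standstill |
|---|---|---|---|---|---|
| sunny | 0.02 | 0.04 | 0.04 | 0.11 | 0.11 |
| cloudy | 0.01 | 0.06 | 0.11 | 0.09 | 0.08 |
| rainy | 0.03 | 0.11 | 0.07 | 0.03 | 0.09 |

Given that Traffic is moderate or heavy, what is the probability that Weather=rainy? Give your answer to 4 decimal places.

0.4186

P(Traffic=moderate) = 0.04 + 0.06 + 0.11 = 0.21.
P(Traffic=heavy) = 0.04 + 0.11 + 0.07 = 0.22.
P(Traffic ∈ {moderate, heavy}) = 0.21 + 0.22 = 0.43; P(Weather=rainy, Traffic ∈ {moderate, heavy}) = 0.11 + 0.07 = 0.18.
P(Weather=rainy | Traffic ∈ {moderate, heavy}) = 0.18/0.43 = 0.4186.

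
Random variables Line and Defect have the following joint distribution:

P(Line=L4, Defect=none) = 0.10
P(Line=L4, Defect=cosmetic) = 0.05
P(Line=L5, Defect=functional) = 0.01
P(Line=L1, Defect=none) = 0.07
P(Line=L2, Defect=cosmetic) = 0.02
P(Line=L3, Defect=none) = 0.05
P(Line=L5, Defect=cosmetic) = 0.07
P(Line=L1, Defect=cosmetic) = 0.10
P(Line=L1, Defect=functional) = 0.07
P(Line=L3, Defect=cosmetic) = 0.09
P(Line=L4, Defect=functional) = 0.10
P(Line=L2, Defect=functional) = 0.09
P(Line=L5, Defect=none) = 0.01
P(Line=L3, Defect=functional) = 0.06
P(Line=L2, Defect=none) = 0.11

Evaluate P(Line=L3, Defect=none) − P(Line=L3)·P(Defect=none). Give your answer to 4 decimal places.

-0.0180

P(Line=L3) = 0.05 + 0.09 + 0.06 = 0.20.
P(Defect=none) = 0.07 + 0.11 + 0.05 + 0.10 + 0.01 = 0.34.
P(Line=L3, Defect=none) − P(Line=L3)P(Defect=none) = 0.05 − 0.20×0.34 = -0.0180.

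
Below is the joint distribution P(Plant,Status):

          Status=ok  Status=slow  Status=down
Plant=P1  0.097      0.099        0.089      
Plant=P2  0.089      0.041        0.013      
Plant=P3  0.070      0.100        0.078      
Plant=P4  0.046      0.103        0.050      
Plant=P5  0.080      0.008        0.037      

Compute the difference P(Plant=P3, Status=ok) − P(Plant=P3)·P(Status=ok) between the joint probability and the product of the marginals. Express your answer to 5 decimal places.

P(Plant=P3) = 0.070 + 0.100 + 0.078 = 0.248.
P(Status=ok) = 0.097 + 0.089 + 0.070 + 0.046 + 0.080 = 0.382.
P(Plant=P3, Status=ok) − P(Plant=P3)P(Status=ok) = 0.070 − 0.248×0.382 = -0.02474.

-0.02474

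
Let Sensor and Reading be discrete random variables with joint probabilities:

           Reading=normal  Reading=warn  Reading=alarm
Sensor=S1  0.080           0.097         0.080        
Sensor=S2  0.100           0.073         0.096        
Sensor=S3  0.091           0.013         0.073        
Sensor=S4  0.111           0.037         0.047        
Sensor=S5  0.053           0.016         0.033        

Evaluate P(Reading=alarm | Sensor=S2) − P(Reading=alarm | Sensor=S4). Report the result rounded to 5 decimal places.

P(Sensor=S2) = 0.100 + 0.073 + 0.096 = 0.269; P(Reading=alarm | Sensor=S2) = 0.096/0.269 = 0.356877.
P(Sensor=S4) = 0.111 + 0.037 + 0.047 = 0.195; P(Reading=alarm | Sensor=S4) = 0.047/0.195 = 0.241026.
Difference = 0.11585.

0.11585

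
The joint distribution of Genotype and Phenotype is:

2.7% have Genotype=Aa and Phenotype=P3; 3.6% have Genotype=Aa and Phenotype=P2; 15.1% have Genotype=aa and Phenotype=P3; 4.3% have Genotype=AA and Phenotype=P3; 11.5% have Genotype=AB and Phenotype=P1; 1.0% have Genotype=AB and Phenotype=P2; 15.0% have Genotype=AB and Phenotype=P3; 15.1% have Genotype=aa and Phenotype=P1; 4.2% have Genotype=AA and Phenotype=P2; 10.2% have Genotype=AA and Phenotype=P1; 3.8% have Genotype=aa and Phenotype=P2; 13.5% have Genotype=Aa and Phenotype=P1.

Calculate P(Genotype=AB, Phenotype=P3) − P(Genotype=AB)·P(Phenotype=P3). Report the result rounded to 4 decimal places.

0.0480

P(Genotype=AB) = 0.115 + 0.010 + 0.150 = 0.275.
P(Phenotype=P3) = 0.043 + 0.027 + 0.151 + 0.150 = 0.371.
P(Genotype=AB, Phenotype=P3) − P(Genotype=AB)P(Phenotype=P3) = 0.150 − 0.275×0.371 = 0.0480.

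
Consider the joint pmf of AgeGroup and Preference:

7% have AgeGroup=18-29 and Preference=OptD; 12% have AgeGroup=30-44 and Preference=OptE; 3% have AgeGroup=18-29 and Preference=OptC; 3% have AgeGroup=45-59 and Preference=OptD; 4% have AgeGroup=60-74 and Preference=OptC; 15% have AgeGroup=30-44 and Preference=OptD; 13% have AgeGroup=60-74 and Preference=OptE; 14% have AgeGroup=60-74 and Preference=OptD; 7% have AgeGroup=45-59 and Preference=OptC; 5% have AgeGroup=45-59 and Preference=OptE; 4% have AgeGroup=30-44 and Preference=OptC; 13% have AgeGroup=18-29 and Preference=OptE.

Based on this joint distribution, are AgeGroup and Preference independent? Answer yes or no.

no

P(AgeGroup=45-59) = 0.15 and P(Preference=OptC) = 0.18, so their product is 0.0270, but P(AgeGroup=45-59, Preference=OptC) = 0.07. Since these differ, AgeGroup and Preference are not independent.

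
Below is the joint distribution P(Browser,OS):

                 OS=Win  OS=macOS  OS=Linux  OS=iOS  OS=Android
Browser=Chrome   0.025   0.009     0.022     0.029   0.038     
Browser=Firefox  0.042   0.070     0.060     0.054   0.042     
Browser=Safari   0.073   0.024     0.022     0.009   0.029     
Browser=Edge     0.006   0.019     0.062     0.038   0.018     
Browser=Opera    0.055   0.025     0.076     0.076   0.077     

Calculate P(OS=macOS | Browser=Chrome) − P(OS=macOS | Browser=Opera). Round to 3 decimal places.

-0.008

P(Browser=Chrome) = 0.025 + 0.009 + 0.022 + 0.029 + 0.038 = 0.123; P(OS=macOS | Browser=Chrome) = 0.009/0.123 = 0.0732.
P(Browser=Opera) = 0.055 + 0.025 + 0.076 + 0.076 + 0.077 = 0.309; P(OS=macOS | Browser=Opera) = 0.025/0.309 = 0.0809.
Difference = -0.008.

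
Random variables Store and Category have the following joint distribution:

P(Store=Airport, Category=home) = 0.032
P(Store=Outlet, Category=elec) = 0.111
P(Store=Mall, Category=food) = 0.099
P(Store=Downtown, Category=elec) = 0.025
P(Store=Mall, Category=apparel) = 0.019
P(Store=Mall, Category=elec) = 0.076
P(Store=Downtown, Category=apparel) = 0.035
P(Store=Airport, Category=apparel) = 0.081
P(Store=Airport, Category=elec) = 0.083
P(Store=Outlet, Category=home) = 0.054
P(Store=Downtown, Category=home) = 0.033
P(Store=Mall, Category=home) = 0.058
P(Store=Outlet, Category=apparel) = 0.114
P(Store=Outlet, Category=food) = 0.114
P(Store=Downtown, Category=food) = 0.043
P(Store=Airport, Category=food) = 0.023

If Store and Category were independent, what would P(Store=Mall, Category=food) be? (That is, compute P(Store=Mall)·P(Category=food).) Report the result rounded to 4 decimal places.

P(Store=Mall) = 0.099 + 0.019 + 0.076 + 0.058 = 0.252.
P(Category=food) = 0.043 + 0.099 + 0.023 + 0.114 = 0.279.
Product: 0.252 × 0.279 = 0.0703.

0.0703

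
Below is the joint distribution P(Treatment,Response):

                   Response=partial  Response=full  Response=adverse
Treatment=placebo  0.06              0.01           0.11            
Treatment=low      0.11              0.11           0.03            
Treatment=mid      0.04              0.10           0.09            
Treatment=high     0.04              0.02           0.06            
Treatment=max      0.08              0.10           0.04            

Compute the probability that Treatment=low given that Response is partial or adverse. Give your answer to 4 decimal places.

P(Response=partial) = 0.06 + 0.11 + 0.04 + 0.04 + 0.08 = 0.33.
P(Response=adverse) = 0.11 + 0.03 + 0.09 + 0.06 + 0.04 = 0.33.
P(Response ∈ {partial, adverse}) = 0.33 + 0.33 = 0.66; P(Treatment=low, Response ∈ {partial, adverse}) = 0.11 + 0.03 = 0.14.
P(Treatment=low | Response ∈ {partial, adverse}) = 0.14/0.66 = 0.2121.

0.2121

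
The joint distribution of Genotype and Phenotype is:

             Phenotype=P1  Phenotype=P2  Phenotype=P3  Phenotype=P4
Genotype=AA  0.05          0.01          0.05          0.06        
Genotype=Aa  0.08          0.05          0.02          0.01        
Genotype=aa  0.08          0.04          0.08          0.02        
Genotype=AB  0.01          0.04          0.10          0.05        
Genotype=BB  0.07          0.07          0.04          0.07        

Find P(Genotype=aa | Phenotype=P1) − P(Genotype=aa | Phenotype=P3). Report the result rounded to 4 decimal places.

P(Phenotype=P1) = 0.05 + 0.08 + 0.08 + 0.01 + 0.07 = 0.29; P(Genotype=aa | Phenotype=P1) = 0.08/0.29 = 0.27586.
P(Phenotype=P3) = 0.05 + 0.02 + 0.08 + 0.10 + 0.04 = 0.29; P(Genotype=aa | Phenotype=P3) = 0.08/0.29 = 0.27586.
Difference = 0.0000.

0.0000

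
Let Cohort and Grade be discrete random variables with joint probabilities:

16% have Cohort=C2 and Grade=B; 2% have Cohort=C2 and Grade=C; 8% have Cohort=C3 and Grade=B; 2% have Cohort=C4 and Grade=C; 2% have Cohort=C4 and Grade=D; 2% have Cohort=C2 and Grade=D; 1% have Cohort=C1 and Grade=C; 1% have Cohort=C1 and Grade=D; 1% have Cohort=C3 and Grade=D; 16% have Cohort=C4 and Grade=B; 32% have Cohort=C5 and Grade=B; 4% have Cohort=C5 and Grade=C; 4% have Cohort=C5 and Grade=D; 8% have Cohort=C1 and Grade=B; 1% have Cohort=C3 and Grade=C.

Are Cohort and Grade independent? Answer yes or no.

yes

Every cell satisfies P(Cohort,Grade) = P(Cohort)·P(Grade). For instance P(Cohort=C4) = 0.20, P(Grade=C) = 0.10, and 0.20×0.10 = 0.02 matches the joint entry. So Cohort and Grade are independent.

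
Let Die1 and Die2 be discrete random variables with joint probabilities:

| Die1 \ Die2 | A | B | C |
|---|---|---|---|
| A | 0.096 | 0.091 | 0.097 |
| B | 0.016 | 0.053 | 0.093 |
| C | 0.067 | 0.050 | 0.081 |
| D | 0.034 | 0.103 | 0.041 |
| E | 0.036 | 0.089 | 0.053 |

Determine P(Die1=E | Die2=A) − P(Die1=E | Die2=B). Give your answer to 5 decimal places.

-0.08599

P(Die2=A) = 0.096 + 0.016 + 0.067 + 0.034 + 0.036 = 0.249; P(Die1=E | Die2=A) = 0.036/0.249 = 0.144578.
P(Die2=B) = 0.091 + 0.053 + 0.050 + 0.103 + 0.089 = 0.386; P(Die1=E | Die2=B) = 0.089/0.386 = 0.230570.
Difference = -0.08599.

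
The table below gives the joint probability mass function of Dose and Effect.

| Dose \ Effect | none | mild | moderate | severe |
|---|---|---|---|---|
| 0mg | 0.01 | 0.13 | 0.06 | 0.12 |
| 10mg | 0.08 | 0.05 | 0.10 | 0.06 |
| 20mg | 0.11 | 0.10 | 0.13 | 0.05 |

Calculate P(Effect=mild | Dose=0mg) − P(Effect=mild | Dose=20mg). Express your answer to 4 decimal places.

0.1498

P(Dose=0mg) = 0.01 + 0.13 + 0.06 + 0.12 = 0.32; P(Effect=mild | Dose=0mg) = 0.13/0.32 = 0.40625.
P(Dose=20mg) = 0.11 + 0.10 + 0.13 + 0.05 = 0.39; P(Effect=mild | Dose=20mg) = 0.10/0.39 = 0.25641.
Difference = 0.1498.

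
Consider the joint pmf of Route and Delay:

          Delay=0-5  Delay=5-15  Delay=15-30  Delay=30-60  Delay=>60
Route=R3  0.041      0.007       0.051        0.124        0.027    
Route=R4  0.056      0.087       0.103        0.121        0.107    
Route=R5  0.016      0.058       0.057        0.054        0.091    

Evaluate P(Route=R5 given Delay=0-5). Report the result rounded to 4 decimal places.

0.1416

P(Delay=0-5) = 0.041 + 0.056 + 0.016 = 0.113.
P(Route=R5 | Delay=0-5) = 0.016/0.113 = 0.1416.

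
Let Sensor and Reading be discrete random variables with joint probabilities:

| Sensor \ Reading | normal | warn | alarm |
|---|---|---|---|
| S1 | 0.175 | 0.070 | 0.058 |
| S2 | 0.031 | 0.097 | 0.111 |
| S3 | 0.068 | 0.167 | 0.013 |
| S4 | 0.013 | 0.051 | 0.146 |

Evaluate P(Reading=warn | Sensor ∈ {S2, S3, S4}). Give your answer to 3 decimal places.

0.452

P(Sensor=S2) = 0.031 + 0.097 + 0.111 = 0.239.
P(Sensor=S3) = 0.068 + 0.167 + 0.013 = 0.248.
P(Sensor=S4) = 0.013 + 0.051 + 0.146 = 0.210.
P(Sensor ∈ {S2, S3, S4}) = 0.239 + 0.248 + 0.210 = 0.697; P(Reading=warn, Sensor ∈ {S2, S3, S4}) = 0.097 + 0.167 + 0.051 = 0.315.
P(Reading=warn | Sensor ∈ {S2, S3, S4}) = 0.315/0.697 = 0.452.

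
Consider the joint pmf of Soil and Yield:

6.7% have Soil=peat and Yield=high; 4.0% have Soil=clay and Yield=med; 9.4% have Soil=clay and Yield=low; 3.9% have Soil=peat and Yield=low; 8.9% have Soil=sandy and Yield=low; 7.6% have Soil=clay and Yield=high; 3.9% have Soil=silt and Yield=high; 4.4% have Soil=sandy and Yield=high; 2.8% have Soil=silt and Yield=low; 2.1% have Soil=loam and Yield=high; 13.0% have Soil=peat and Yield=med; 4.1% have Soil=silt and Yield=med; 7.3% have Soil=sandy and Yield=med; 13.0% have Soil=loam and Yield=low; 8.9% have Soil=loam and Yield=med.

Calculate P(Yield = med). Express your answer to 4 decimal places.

P(Yield=med) = 0.073 + 0.089 + 0.040 + 0.041 + 0.130 = 0.373.

0.3730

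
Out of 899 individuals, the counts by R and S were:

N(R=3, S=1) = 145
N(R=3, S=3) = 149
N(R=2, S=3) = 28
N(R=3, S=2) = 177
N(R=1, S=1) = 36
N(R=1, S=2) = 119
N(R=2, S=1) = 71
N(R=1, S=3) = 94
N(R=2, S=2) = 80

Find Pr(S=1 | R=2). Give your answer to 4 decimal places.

0.3966

Total with R=2: 71 + 80 + 28 = 179.
P(S=1 | R=2) = 71/179 = 0.3966.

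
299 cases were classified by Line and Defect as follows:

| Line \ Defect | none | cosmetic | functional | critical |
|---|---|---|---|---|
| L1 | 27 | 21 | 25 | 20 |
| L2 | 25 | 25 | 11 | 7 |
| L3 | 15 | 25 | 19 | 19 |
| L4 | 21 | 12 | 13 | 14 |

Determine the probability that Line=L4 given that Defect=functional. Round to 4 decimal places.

0.1912

Total with Defect=functional: 25 + 11 + 19 + 13 = 68.
P(Line=L4 | Defect=functional) = 13/68 = 0.1912.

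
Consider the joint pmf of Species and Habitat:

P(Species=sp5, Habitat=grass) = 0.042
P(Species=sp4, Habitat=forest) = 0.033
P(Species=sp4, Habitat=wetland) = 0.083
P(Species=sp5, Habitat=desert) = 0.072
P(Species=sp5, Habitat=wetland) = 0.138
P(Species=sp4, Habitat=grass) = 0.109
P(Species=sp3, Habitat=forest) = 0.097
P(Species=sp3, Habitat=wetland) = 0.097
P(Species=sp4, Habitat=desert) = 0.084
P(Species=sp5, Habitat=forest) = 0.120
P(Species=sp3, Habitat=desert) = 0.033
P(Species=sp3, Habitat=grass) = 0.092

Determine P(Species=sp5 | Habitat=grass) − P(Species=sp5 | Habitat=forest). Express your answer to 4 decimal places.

P(Habitat=grass) = 0.092 + 0.109 + 0.042 = 0.243; P(Species=sp5 | Habitat=grass) = 0.042/0.243 = 0.17284.
P(Habitat=forest) = 0.097 + 0.033 + 0.120 = 0.250; P(Species=sp5 | Habitat=forest) = 0.120/0.250 = 0.48000.
Difference = -0.3072.

-0.3072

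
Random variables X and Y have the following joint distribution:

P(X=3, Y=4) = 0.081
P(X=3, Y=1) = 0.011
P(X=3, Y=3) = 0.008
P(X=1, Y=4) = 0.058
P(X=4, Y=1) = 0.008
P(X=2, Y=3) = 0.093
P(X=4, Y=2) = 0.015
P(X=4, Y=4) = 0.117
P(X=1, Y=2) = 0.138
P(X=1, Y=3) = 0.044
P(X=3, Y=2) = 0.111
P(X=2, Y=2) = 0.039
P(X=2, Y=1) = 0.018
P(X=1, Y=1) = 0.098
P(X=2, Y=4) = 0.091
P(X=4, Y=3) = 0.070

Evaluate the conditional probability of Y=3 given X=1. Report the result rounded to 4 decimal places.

P(X=1) = 0.098 + 0.138 + 0.044 + 0.058 = 0.338.
P(Y=3 | X=1) = 0.044/0.338 = 0.1302.

0.1302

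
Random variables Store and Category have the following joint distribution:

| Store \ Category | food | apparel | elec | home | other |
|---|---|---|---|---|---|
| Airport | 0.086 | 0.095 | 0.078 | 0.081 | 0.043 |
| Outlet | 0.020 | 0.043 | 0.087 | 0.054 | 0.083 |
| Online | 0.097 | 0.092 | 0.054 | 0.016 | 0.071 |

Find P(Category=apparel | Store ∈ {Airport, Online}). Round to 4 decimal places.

P(Store=Airport) = 0.086 + 0.095 + 0.078 + 0.081 + 0.043 = 0.383.
P(Store=Online) = 0.097 + 0.092 + 0.054 + 0.016 + 0.071 = 0.330.
P(Store ∈ {Airport, Online}) = 0.383 + 0.330 = 0.713; P(Category=apparel, Store ∈ {Airport, Online}) = 0.095 + 0.092 = 0.187.
P(Category=apparel | Store ∈ {Airport, Online}) = 0.187/0.713 = 0.2623.

0.2623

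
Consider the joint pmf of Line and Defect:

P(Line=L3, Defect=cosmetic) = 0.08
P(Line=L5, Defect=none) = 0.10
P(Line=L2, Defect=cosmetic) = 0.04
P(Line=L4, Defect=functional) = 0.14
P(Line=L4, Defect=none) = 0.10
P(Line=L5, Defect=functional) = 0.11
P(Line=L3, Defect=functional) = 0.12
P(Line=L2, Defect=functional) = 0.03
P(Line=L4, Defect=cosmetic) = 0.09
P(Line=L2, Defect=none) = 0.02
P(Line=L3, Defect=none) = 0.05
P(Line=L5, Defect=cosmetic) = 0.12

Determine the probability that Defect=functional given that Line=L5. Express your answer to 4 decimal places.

P(Line=L5) = 0.10 + 0.12 + 0.11 = 0.33.
P(Defect=functional | Line=L5) = 0.11/0.33 = 0.3333.

0.3333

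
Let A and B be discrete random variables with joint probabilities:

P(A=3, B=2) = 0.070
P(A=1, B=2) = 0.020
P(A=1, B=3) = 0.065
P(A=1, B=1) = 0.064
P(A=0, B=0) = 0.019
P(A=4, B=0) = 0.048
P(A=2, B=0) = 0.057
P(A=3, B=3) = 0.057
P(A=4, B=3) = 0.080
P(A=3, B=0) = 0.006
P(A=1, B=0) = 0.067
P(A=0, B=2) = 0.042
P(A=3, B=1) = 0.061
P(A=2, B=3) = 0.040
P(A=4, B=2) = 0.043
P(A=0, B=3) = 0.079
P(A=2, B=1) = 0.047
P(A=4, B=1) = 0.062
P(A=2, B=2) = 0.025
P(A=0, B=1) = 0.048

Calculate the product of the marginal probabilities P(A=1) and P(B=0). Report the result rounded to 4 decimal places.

0.0426

P(A=1) = 0.067 + 0.064 + 0.020 + 0.065 = 0.216.
P(B=0) = 0.019 + 0.067 + 0.057 + 0.006 + 0.048 = 0.197.
Product: 0.216 × 0.197 = 0.0426.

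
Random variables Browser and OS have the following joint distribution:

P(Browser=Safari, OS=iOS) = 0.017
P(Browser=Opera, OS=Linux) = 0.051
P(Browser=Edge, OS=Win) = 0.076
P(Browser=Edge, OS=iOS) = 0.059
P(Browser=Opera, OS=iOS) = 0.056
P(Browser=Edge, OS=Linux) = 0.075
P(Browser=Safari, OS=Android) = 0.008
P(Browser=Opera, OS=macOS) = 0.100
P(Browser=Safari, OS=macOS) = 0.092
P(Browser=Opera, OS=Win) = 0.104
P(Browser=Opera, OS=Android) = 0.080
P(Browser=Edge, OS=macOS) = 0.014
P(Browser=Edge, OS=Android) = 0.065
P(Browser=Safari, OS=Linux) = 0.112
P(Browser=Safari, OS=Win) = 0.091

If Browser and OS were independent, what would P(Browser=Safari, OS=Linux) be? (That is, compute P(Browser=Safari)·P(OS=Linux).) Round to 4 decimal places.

P(Browser=Safari) = 0.091 + 0.092 + 0.112 + 0.017 + 0.008 = 0.320.
P(OS=Linux) = 0.112 + 0.075 + 0.051 = 0.238.
Product: 0.320 × 0.238 = 0.0762.

0.0762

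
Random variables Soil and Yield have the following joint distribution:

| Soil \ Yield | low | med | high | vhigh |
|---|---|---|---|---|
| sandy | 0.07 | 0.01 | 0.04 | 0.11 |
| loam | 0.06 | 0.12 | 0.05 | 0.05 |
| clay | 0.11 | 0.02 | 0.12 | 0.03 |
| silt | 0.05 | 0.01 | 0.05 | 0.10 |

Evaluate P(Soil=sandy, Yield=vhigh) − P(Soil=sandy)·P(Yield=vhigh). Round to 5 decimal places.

P(Soil=sandy) = 0.07 + 0.01 + 0.04 + 0.11 = 0.23.
P(Yield=vhigh) = 0.11 + 0.05 + 0.03 + 0.10 = 0.29.
P(Soil=sandy, Yield=vhigh) − P(Soil=sandy)P(Yield=vhigh) = 0.11 − 0.23×0.29 = 0.04330.

0.04330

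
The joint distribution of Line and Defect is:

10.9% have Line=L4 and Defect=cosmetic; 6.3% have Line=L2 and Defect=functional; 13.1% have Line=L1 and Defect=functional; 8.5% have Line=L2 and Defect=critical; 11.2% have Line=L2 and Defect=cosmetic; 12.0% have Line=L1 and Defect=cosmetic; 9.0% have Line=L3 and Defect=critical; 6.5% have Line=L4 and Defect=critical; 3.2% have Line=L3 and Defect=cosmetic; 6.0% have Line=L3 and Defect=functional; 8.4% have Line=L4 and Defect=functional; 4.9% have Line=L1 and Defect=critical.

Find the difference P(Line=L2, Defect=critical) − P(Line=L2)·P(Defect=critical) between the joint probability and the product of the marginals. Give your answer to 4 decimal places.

P(Line=L2) = 0.112 + 0.063 + 0.085 = 0.260.
P(Defect=critical) = 0.049 + 0.085 + 0.090 + 0.065 = 0.289.
P(Line=L2, Defect=critical) − P(Line=L2)P(Defect=critical) = 0.085 − 0.260×0.289 = 0.0099.

0.0099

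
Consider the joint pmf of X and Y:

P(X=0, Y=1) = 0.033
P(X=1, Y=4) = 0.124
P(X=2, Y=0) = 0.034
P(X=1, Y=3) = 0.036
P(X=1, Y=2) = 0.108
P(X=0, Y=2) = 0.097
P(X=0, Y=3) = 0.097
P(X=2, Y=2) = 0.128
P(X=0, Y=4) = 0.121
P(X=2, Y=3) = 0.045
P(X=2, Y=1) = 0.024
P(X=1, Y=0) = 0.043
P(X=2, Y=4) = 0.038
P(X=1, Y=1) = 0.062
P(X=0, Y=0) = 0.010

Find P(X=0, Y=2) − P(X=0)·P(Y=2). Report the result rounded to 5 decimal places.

-0.02221

P(X=0) = 0.010 + 0.033 + 0.097 + 0.097 + 0.121 = 0.358.
P(Y=2) = 0.097 + 0.108 + 0.128 = 0.333.
P(X=0, Y=2) − P(X=0)P(Y=2) = 0.097 − 0.358×0.333 = -0.02221.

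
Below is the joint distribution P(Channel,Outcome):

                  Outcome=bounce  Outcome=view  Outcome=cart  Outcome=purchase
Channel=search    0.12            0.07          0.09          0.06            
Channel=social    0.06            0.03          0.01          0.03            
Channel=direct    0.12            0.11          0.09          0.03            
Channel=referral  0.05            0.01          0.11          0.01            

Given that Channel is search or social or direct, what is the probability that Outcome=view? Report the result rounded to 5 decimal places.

0.25610

P(Channel=search) = 0.12 + 0.07 + 0.09 + 0.06 = 0.34.
P(Channel=social) = 0.06 + 0.03 + 0.01 + 0.03 = 0.13.
P(Channel=direct) = 0.12 + 0.11 + 0.09 + 0.03 = 0.35.
P(Channel ∈ {search, social, direct}) = 0.34 + 0.13 + 0.35 = 0.82; P(Outcome=view, Channel ∈ {search, social, direct}) = 0.07 + 0.03 + 0.11 = 0.21.
P(Outcome=view | Channel ∈ {search, social, direct}) = 0.21/0.82 = 0.25610.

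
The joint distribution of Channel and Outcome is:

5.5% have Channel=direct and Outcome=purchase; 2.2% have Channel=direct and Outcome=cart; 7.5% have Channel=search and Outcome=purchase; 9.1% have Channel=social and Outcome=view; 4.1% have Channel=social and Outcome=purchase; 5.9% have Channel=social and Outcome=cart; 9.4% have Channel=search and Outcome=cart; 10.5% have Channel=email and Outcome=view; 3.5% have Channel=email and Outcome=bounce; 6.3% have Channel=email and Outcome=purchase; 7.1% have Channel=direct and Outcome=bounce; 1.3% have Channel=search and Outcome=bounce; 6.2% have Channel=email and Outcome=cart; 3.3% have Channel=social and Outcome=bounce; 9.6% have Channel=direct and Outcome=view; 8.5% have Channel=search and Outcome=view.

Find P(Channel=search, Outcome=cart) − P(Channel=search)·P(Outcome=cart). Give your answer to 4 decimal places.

P(Channel=search) = 0.013 + 0.085 + 0.094 + 0.075 = 0.267.
P(Outcome=cart) = 0.062 + 0.094 + 0.059 + 0.022 = 0.237.
P(Channel=search, Outcome=cart) − P(Channel=search)P(Outcome=cart) = 0.094 − 0.267×0.237 = 0.0307.

0.0307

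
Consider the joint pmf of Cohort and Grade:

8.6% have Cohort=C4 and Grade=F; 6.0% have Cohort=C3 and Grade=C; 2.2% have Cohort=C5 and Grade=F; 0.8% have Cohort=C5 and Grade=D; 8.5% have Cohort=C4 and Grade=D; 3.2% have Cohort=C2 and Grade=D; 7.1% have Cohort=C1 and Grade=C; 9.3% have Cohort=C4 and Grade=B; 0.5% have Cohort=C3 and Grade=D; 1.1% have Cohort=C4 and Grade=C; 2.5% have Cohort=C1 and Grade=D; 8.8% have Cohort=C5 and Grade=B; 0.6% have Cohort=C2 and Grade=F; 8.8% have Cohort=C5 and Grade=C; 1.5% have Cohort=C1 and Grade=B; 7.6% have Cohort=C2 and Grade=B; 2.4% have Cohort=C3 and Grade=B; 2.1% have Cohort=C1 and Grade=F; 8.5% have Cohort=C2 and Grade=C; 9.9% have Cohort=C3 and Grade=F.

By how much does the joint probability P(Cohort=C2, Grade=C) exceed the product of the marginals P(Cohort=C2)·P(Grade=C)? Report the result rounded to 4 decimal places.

P(Cohort=C2) = 0.076 + 0.085 + 0.032 + 0.006 = 0.199.
P(Grade=C) = 0.071 + 0.085 + 0.060 + 0.011 + 0.088 = 0.315.
P(Cohort=C2, Grade=C) − P(Cohort=C2)P(Grade=C) = 0.085 − 0.199×0.315 = 0.0223.

0.0223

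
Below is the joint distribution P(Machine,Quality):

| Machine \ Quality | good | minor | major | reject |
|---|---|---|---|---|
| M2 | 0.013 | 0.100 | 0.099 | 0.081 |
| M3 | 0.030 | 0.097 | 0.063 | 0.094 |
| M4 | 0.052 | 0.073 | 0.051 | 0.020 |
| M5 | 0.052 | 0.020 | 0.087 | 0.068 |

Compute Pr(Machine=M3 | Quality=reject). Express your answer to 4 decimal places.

P(Quality=reject) = 0.081 + 0.094 + 0.020 + 0.068 = 0.263.
P(Machine=M3 | Quality=reject) = 0.094/0.263 = 0.3574.

0.3574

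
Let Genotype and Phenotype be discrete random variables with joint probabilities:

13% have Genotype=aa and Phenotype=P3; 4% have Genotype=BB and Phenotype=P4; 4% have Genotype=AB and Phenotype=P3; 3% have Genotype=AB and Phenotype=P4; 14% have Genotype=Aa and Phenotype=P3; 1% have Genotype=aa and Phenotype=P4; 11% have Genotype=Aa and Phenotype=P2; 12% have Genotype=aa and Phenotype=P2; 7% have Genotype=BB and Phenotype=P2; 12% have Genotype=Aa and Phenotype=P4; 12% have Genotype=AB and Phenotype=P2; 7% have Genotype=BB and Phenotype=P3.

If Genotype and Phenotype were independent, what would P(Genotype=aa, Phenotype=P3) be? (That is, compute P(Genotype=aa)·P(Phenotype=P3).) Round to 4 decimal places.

P(Genotype=aa) = 0.12 + 0.13 + 0.01 = 0.26.
P(Phenotype=P3) = 0.14 + 0.13 + 0.04 + 0.07 = 0.38.
Product: 0.26 × 0.38 = 0.0988.

0.0988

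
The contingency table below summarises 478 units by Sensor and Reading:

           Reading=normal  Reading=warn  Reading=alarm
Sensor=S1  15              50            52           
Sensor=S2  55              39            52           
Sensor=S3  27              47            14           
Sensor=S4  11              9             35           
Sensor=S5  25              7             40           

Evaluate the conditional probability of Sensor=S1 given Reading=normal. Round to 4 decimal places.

Total with Reading=normal: 15 + 55 + 27 + 11 + 25 = 133.
P(Sensor=S1 | Reading=normal) = 15/133 = 0.1128.

0.1128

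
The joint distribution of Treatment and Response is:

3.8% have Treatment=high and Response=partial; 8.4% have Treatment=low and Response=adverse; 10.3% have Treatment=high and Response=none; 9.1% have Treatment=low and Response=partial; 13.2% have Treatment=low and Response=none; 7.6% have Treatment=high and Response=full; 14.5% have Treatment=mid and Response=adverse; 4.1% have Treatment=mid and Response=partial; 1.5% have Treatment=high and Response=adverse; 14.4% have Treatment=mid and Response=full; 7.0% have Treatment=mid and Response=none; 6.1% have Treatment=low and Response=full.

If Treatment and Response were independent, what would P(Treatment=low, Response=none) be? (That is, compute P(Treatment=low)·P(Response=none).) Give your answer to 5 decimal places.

P(Treatment=low) = 0.132 + 0.091 + 0.061 + 0.084 = 0.368.
P(Response=none) = 0.132 + 0.070 + 0.103 = 0.305.
Product: 0.368 × 0.305 = 0.11224.

0.11224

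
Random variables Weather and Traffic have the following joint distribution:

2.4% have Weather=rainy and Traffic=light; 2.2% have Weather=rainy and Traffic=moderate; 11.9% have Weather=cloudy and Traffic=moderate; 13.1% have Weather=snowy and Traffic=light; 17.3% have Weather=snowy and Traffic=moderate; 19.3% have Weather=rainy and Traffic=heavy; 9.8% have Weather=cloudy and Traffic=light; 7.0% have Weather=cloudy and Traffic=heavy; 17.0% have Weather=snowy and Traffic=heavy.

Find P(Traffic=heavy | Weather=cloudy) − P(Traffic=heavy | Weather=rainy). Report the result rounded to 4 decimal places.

P(Weather=cloudy) = 0.098 + 0.119 + 0.070 = 0.287; P(Traffic=heavy | Weather=cloudy) = 0.070/0.287 = 0.24390.
P(Weather=rainy) = 0.024 + 0.022 + 0.193 = 0.239; P(Traffic=heavy | Weather=rainy) = 0.193/0.239 = 0.80753.
Difference = -0.5636.

-0.5636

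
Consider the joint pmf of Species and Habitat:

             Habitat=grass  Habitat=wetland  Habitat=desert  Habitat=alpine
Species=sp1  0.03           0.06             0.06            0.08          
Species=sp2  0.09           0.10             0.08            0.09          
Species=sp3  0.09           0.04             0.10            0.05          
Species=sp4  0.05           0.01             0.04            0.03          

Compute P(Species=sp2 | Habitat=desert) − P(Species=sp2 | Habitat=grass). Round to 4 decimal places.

P(Habitat=desert) = 0.06 + 0.08 + 0.10 + 0.04 = 0.28; P(Species=sp2 | Habitat=desert) = 0.08/0.28 = 0.28571.
P(Habitat=grass) = 0.03 + 0.09 + 0.09 + 0.05 = 0.26; P(Species=sp2 | Habitat=grass) = 0.09/0.26 = 0.34615.
Difference = -0.0604.

-0.0604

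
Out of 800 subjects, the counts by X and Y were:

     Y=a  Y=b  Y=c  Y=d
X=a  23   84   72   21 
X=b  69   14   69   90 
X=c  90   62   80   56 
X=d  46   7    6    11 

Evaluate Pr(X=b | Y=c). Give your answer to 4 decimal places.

Total with Y=c: 72 + 69 + 80 + 6 = 227.
P(X=b | Y=c) = 69/227 = 0.3040.

0.3040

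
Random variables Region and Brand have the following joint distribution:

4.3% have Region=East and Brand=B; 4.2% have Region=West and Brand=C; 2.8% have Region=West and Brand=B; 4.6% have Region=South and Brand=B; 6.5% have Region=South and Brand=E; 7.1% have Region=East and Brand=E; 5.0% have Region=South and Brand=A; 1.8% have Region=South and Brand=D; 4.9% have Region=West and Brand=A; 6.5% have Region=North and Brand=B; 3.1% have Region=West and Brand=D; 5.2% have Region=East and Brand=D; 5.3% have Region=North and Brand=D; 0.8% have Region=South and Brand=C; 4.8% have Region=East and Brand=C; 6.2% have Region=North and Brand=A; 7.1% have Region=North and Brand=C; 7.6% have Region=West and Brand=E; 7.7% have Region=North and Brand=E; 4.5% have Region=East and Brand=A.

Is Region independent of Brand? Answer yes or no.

P(Region=South) = 0.187 and P(Brand=C) = 0.169, so their product is 0.03160, but P(Region=South, Brand=C) = 0.008. Since these differ, Region and Brand are not independent.

no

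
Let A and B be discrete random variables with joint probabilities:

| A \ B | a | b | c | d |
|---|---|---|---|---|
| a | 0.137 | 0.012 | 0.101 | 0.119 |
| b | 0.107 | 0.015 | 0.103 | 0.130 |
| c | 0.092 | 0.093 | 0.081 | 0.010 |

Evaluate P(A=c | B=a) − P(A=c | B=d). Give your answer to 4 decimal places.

P(B=a) = 0.137 + 0.107 + 0.092 = 0.336; P(A=c | B=a) = 0.092/0.336 = 0.27381.
P(B=d) = 0.119 + 0.130 + 0.010 = 0.259; P(A=c | B=d) = 0.010/0.259 = 0.03861.
Difference = 0.2352.

0.2352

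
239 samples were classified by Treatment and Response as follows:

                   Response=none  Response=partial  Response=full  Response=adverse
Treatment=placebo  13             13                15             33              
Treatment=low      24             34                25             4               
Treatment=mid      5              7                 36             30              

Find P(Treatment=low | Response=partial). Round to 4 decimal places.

0.6296

Total with Response=partial: 13 + 34 + 7 = 54.
P(Treatment=low | Response=partial) = 34/54 = 0.6296.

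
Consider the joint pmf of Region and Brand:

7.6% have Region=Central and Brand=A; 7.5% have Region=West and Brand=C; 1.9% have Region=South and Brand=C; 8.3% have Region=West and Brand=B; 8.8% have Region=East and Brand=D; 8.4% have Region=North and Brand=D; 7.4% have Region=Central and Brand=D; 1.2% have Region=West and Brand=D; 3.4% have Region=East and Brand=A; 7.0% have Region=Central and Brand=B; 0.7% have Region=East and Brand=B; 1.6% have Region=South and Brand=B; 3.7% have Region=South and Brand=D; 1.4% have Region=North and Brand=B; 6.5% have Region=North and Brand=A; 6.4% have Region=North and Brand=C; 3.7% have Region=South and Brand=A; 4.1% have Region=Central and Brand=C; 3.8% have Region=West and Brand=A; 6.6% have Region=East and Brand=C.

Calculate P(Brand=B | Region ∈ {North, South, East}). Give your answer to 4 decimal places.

P(Region=North) = 0.065 + 0.014 + 0.064 + 0.084 = 0.227.
P(Region=South) = 0.037 + 0.016 + 0.019 + 0.037 = 0.109.
P(Region=East) = 0.034 + 0.007 + 0.066 + 0.088 = 0.195.
P(Region ∈ {North, South, East}) = 0.227 + 0.109 + 0.195 = 0.531; P(Brand=B, Region ∈ {North, South, East}) = 0.014 + 0.016 + 0.007 = 0.037.
P(Brand=B | Region ∈ {North, South, East}) = 0.037/0.531 = 0.0697.

0.0697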